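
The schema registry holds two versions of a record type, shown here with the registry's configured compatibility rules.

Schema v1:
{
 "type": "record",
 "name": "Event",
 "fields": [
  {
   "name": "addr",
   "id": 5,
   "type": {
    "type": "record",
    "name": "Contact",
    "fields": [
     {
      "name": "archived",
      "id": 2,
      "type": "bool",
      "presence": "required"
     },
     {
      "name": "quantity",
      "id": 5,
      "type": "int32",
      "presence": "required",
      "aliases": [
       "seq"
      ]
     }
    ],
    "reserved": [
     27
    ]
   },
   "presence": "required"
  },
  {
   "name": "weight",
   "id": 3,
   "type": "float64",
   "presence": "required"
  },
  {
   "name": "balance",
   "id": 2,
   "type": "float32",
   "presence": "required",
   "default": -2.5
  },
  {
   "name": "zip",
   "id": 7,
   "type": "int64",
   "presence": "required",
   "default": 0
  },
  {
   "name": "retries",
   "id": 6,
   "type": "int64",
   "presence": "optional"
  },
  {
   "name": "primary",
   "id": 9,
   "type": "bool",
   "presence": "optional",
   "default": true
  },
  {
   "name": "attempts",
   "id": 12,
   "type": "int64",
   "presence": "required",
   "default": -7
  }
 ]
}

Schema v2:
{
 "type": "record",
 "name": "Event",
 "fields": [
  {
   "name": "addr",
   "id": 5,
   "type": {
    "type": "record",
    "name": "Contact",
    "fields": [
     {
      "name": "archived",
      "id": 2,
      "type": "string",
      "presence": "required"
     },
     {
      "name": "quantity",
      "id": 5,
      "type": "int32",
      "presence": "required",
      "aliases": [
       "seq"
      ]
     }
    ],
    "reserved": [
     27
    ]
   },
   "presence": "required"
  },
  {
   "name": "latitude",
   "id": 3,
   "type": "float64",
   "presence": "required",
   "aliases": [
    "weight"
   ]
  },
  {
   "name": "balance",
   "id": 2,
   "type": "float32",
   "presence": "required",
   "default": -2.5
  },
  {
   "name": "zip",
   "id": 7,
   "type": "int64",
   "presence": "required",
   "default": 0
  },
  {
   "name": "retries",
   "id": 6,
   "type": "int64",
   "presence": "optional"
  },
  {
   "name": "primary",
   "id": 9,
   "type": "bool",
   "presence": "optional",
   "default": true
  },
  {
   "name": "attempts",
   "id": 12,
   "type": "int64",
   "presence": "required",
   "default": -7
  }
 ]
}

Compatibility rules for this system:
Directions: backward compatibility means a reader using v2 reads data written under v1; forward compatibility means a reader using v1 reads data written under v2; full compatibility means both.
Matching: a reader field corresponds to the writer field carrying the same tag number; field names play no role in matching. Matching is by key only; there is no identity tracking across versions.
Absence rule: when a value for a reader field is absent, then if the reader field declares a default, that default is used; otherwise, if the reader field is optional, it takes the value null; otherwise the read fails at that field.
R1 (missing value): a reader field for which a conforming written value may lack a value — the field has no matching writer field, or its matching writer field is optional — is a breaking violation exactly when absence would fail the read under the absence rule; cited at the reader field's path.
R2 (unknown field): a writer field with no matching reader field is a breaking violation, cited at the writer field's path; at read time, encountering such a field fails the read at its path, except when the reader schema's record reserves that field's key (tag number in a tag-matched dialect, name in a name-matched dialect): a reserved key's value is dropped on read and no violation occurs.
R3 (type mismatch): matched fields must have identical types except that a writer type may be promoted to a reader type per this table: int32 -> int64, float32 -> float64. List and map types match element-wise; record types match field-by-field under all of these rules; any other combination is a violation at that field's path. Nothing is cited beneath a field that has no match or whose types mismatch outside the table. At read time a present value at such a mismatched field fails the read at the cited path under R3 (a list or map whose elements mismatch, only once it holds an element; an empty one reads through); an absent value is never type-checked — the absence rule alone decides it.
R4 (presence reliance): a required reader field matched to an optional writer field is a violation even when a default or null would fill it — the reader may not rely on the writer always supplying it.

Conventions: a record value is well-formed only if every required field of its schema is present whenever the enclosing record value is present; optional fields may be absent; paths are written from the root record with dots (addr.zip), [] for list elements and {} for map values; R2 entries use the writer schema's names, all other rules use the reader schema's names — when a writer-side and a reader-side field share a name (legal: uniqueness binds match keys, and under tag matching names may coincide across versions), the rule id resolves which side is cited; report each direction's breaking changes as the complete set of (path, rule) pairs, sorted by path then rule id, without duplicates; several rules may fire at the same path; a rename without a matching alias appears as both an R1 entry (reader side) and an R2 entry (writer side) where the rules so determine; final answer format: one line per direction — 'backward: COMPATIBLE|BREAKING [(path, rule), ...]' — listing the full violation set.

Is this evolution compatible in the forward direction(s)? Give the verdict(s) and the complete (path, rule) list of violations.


forward: BREAKING [(addr.archived, R3)]

arrows below run writer -> reader for Event
checking forward for Event: reader v1 against writer v2:
  addr: paired with writer addr (Contact -> Contact; writer required)
  weight: paired with writer latitude (float64 -> float64; writer required)
  balance: paired with writer balance (float32 -> float32; writer required)
  zip: paired with writer zip (int64 -> int64; writer required)
  retries: paired with writer retries (int64 -> int64; writer optional)
  primary: paired with writer primary (bool -> bool; writer optional)
  attempts: paired with writer attempts (int64 -> int64; writer required)
  addr.archived: paired with writer addr.archived (string -> bool; writer required)
  addr.quantity: paired with writer addr.quantity (int32 -> int32; writer required)
  breaking: (addr.archived, R3)
  => 1 violation(s): forward is BREAKING for Event
diffs on Event not affecting the asked answer:
  renamed field weight to latitude in record Event (alias weight declared on the renamed field) -> fires no rule on Event, leaving the asked answer as it is


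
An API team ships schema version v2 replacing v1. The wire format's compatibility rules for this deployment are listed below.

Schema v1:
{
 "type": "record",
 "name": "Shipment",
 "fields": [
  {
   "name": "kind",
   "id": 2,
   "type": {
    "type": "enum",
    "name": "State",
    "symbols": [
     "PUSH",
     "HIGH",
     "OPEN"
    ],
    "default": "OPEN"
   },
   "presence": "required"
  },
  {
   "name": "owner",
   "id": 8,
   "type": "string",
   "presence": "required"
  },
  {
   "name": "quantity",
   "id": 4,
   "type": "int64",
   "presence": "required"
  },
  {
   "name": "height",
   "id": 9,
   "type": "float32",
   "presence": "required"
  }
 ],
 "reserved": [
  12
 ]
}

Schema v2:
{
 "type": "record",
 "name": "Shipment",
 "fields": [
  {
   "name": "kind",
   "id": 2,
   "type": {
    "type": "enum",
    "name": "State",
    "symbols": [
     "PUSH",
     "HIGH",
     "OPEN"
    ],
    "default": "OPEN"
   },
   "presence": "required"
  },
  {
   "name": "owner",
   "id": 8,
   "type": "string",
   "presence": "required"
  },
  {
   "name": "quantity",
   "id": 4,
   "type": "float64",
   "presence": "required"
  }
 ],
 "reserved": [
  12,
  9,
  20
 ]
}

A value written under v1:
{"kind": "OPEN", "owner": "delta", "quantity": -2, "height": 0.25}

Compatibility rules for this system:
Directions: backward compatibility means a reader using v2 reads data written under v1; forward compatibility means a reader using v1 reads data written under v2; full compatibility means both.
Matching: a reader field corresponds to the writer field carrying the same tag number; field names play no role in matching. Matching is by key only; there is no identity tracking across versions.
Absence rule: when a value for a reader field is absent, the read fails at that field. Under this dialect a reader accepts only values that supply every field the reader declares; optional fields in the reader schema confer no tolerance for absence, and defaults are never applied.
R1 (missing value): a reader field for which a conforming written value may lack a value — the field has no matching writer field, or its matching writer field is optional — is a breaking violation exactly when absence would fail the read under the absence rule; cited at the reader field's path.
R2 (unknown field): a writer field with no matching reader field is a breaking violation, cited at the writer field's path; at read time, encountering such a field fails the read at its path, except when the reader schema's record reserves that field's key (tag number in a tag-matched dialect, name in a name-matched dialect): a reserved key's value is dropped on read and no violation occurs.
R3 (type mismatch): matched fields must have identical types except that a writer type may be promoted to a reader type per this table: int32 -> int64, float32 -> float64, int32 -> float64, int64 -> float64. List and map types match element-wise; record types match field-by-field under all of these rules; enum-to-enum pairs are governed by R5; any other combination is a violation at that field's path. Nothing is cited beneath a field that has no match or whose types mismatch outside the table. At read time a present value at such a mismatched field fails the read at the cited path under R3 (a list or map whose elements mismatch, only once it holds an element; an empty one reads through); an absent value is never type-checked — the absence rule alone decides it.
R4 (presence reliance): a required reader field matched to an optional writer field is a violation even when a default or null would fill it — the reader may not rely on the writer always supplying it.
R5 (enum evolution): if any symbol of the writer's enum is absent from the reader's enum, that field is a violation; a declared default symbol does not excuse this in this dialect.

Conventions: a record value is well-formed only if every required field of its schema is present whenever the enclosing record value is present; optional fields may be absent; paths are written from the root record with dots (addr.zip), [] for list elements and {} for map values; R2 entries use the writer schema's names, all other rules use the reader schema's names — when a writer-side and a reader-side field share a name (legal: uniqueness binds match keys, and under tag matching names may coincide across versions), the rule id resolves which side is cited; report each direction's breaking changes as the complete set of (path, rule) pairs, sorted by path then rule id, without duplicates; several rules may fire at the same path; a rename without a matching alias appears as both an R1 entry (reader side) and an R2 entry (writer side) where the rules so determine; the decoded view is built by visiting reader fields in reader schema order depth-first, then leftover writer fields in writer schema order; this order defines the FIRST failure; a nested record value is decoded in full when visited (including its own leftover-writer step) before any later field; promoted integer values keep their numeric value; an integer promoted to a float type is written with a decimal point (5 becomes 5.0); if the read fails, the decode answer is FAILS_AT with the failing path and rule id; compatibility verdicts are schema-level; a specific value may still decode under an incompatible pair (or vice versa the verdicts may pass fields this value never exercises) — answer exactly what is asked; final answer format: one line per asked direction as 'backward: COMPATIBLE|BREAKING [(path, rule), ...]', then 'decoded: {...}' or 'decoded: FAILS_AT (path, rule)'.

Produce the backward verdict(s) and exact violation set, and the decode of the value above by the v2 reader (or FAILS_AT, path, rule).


backward: COMPATIBLE []; decoded: {"kind": "OPEN", "owner": "delta", "quantity": -2.0}

in Shipment below, arrows point writer -> reader
backward for Shipment (reader v2, writer v1):
  kind <- kind (State -> State, writer required)
  owner <- owner (string -> string, writer required)
  quantity <- quantity (int64 -> float64, writer required)
  leftover writer field: height
  => no violations; backward on Shipment: COMPATIBLE
migrating the Shipment value to v2:
  kind := "OPEN"
  owner := "delta"
  quantity := -2.0 (int64 -> float64)
  writer height: reserved -> dropped
  => decoded: {"kind": "OPEN", "owner": "delta", "quantity": -2.0}
diffs on Shipment not affecting the asked answer:
  field quantity in record Shipment: type int64 changed to float64 -> its effect on Shipment is confined to the forward direction, not asked


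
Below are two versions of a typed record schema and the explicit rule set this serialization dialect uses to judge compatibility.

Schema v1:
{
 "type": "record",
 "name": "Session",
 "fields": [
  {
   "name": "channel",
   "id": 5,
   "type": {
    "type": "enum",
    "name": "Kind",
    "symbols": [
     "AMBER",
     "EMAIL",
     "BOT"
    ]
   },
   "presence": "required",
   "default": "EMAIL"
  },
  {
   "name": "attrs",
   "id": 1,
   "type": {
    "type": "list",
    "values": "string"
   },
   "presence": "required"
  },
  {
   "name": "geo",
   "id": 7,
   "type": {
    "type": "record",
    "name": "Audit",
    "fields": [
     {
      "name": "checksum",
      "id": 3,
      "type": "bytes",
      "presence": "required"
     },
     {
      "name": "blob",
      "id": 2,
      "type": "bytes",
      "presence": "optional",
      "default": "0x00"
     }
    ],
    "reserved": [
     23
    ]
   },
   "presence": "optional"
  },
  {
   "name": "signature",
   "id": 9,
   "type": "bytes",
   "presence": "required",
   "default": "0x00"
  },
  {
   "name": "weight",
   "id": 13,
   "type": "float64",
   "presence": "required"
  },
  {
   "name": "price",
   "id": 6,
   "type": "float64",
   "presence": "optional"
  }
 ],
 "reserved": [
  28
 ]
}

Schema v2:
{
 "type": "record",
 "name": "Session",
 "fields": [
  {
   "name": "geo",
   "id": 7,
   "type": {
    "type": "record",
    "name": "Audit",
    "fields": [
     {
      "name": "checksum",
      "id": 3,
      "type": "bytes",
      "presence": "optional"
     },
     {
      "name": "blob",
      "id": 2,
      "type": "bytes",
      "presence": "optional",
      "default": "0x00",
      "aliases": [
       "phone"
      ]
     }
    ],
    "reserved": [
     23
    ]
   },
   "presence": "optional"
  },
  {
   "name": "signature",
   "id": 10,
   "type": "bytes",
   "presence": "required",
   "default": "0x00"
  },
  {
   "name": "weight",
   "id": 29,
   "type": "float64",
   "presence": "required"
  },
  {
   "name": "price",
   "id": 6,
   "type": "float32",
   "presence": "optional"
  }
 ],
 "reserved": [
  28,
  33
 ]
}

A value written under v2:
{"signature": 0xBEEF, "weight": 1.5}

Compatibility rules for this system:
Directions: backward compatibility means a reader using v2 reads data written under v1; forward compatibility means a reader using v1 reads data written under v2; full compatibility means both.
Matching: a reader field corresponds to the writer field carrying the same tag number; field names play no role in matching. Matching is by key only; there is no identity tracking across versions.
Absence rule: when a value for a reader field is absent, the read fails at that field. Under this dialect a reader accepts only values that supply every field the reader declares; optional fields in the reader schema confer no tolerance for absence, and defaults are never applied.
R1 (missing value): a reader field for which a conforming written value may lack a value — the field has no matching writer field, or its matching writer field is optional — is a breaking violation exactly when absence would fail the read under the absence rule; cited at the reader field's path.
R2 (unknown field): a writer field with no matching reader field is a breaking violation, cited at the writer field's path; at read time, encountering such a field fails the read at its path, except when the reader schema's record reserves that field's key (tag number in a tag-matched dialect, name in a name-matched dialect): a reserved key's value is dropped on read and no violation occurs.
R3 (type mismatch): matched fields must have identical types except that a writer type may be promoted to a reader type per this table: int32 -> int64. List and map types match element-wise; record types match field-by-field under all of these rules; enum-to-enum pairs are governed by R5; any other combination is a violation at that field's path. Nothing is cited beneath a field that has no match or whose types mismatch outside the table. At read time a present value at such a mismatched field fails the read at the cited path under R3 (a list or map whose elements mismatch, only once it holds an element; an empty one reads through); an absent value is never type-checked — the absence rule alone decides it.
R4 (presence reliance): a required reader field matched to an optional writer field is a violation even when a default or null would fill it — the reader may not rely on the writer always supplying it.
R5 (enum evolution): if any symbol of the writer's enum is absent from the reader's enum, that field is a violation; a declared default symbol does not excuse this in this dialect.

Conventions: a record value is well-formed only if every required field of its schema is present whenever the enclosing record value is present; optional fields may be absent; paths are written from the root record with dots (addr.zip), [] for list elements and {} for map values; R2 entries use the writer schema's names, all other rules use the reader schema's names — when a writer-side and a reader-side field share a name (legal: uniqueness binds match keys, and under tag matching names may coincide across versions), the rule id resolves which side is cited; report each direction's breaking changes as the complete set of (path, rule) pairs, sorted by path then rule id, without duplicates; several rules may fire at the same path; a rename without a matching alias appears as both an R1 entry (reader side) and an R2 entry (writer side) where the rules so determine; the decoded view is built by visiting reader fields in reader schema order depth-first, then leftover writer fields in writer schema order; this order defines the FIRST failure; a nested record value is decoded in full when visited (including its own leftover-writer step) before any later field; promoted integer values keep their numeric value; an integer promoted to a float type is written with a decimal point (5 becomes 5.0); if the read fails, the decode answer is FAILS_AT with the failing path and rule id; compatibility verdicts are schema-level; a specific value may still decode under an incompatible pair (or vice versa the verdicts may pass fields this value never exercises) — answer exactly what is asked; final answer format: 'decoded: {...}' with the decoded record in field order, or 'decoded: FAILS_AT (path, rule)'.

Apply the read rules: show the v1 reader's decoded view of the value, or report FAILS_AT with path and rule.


each type pair in Session: writer, then reader
migrating the Session value to v1:
  read fails at channel under R1 (no fill)
  => FAILS_AT (channel, R1)
the other Session changes do not affect what is asked:
  removed field attrs from record Session -> schema-level compatibility only; this Session value's decode is unchanged
  field price in record Session: type float64 changed to float32 -> schema-level compatibility only; this Session value's decode is unchanged
  field signature in record Session: tag 9 changed to 10 -> schema-level compatibility only; this Session value's decode is unchanged
  field weight in record Session: tag 13 changed to 29 -> schema-level compatibility only; this Session value's decode is unchanged
  field checksum in record Audit: required changed to optional -> schema-level compatibility only; this Session value's decode is unchanged

decoded: FAILS_AT (channel, R1)


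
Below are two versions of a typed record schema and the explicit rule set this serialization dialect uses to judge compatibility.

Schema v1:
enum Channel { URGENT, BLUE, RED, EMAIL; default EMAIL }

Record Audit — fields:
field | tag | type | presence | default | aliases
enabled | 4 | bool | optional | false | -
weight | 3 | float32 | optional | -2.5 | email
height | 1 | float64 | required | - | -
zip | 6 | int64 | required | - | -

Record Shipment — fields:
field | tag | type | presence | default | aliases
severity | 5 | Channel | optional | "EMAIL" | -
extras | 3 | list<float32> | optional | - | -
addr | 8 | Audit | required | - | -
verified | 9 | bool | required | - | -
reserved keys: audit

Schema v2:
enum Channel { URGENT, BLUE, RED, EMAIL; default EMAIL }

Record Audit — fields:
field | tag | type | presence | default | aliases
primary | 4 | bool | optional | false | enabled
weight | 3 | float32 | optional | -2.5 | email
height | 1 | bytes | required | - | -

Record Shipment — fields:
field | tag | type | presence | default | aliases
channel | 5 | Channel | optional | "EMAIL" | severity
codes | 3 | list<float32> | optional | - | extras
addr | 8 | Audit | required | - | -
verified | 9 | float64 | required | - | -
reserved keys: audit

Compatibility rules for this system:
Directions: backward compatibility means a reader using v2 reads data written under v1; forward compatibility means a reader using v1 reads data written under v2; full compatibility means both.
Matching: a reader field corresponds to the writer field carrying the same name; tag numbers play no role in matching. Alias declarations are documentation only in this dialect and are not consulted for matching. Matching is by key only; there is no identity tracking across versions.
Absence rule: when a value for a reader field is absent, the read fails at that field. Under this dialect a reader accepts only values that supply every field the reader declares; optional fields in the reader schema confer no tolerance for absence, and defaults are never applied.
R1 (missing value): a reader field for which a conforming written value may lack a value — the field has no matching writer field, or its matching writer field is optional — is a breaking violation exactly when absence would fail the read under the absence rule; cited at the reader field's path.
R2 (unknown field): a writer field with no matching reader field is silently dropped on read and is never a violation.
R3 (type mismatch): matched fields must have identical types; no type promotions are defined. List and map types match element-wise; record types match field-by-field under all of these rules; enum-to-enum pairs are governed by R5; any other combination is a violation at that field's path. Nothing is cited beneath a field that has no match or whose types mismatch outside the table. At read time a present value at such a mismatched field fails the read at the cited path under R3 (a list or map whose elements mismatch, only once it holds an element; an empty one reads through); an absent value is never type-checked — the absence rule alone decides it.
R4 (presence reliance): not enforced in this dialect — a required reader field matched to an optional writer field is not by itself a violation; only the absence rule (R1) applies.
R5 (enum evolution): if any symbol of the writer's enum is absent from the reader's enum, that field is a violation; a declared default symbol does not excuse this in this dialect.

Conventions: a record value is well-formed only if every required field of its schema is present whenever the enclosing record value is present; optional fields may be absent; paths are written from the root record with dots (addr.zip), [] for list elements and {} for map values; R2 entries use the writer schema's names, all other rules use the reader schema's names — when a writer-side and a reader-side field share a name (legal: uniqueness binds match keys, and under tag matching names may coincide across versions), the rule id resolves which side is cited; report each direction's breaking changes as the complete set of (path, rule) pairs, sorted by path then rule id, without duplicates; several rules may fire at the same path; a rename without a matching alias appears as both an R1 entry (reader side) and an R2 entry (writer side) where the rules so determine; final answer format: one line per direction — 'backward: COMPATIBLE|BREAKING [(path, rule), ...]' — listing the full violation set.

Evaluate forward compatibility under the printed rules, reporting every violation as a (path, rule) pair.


the writer's type comes first in each Shipment pair
forward for Shipment (reader v1, writer v2):
  severity: no writer-side match
  extras: no writer-side match
  addr: Audit -> Audit, writer required; from addr
  verified: float64 -> bool, writer required; from verified
  writer field channel has no reader counterpart
  writer field codes has no reader counterpart
  addr.enabled: no writer-side match
  addr.weight: float32 -> float32, writer optional; from addr.weight
  addr.height: bytes -> float64, writer required; from addr.height
  addr.zip: no writer-side match
  writer field addr.primary has no reader counterpart
  R1 fires at addr.enabled
  R3 fires at addr.height
  R1 fires at addr.weight
  R1 fires at addr.zip
  R1 fires at extras
  R1 fires at severity
  R3 fires at verified
  => forward verdict for Shipment: BREAKING, 7 violation(s)
checking off the Shipment differences that do not matter here:
  renamed field severity to channel in record Shipment (alias severity declared on the renamed field) -> affects backward compatibility only, which is not asked
  renamed field enabled to primary in record Audit (alias enabled declared on the renamed field) -> affects backward compatibility only, which is not asked
  renamed field extras to codes in record Shipment (alias extras declared on the renamed field) -> affects backward compatibility only, which is not asked

forward: BREAKING [(addr.enabled, R1), (addr.height, R3), (addr.weight, R1), (addr.zip, R1), (extras, R1), (severity, R1), (verified, R3)]


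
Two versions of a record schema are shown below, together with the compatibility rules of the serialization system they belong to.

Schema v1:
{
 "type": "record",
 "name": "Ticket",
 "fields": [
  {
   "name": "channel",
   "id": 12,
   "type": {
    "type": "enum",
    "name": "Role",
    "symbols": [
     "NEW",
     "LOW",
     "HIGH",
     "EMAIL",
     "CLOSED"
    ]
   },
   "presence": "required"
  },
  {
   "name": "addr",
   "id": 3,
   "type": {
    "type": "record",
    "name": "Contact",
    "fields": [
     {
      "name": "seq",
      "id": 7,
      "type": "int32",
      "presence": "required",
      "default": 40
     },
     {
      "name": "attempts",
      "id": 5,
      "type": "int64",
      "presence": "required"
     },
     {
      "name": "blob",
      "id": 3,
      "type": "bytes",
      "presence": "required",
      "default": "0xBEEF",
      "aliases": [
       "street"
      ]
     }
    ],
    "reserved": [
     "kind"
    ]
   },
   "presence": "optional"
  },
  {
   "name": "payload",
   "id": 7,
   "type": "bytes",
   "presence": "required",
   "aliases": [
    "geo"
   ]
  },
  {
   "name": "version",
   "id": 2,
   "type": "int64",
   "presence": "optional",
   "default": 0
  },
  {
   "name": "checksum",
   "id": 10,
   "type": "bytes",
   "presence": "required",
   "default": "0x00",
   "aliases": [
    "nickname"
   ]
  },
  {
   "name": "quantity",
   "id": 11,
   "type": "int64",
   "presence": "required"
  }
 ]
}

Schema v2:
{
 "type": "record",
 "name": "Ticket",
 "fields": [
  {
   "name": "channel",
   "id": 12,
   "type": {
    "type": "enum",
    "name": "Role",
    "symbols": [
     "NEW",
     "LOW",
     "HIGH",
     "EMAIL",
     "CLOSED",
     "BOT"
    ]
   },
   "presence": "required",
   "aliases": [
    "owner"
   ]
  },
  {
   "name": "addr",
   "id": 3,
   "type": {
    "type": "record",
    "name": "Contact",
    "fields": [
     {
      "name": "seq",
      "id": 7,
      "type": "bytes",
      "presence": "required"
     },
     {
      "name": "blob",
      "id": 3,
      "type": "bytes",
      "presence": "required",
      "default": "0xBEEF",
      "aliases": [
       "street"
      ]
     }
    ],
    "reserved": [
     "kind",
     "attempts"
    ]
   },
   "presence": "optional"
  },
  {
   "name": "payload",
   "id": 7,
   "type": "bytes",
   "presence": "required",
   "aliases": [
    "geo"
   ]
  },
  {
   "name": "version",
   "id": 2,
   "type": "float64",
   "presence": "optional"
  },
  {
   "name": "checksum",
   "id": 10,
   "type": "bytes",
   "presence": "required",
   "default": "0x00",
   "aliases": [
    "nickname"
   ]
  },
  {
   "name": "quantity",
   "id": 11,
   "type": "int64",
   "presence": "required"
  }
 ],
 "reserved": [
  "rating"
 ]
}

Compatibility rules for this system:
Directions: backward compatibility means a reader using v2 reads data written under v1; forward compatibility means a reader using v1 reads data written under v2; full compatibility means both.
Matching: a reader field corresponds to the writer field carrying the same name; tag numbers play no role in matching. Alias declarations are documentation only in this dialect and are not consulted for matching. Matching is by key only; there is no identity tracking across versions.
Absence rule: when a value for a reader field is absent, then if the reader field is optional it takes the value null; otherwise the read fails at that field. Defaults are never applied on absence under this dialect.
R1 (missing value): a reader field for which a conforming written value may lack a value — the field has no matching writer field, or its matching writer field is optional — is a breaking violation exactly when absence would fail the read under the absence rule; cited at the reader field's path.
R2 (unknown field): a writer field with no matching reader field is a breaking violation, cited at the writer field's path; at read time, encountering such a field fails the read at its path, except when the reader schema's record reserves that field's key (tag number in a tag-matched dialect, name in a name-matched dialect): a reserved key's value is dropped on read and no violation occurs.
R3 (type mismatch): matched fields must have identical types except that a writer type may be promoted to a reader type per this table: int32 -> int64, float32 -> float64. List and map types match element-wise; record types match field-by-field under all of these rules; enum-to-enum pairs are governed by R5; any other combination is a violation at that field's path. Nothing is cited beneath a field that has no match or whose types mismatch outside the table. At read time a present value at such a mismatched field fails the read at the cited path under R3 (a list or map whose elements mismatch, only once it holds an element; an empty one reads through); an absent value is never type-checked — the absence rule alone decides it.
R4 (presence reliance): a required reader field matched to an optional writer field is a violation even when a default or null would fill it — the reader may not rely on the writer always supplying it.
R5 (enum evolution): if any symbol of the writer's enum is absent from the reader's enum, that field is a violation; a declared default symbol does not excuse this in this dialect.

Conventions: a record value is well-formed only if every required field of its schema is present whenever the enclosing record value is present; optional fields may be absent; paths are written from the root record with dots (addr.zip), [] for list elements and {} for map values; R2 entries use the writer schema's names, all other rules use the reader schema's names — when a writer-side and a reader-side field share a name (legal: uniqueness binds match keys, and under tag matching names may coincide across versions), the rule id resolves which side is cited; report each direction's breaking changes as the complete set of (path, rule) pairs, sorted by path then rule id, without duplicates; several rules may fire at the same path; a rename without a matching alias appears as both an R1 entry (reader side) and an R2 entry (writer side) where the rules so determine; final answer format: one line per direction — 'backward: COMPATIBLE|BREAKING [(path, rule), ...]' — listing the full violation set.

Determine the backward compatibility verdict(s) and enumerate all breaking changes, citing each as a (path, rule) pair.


backward: BREAKING [(addr.seq, R3), (version, R3)]

each type pair in Ticket: writer, then reader
checking backward for Ticket: reader v2 against writer v1:
  writer required, Role -> Role: reader channel maps from writer channel
  writer optional, Contact -> Contact: reader addr maps from writer addr
  writer required, bytes -> bytes: reader payload maps from writer payload
  writer optional, int64 -> float64: reader version maps from writer version
  writer required, bytes -> bytes: reader checksum maps from writer checksum
  writer required, int64 -> int64: reader quantity maps from writer quantity
  writer required, int32 -> bytes: reader addr.seq maps from writer addr.seq
  writer required, bytes -> bytes: reader addr.blob maps from writer addr.blob
  leftover writer field: addr.attempts
  violation R3 at addr.seq
  violation R3 at version
  => backward: BREAKING (2)
diffs on Ticket not affecting the asked answer:
  removed field attempts from record Contact (its key "attempts" joins the reserved list) -> matters only for Ticket's forward compatibility — outside the asked direction
  enum Role (field channel in record Ticket): symbol BOT added -> matters only for Ticket's forward compatibility — outside the asked direction


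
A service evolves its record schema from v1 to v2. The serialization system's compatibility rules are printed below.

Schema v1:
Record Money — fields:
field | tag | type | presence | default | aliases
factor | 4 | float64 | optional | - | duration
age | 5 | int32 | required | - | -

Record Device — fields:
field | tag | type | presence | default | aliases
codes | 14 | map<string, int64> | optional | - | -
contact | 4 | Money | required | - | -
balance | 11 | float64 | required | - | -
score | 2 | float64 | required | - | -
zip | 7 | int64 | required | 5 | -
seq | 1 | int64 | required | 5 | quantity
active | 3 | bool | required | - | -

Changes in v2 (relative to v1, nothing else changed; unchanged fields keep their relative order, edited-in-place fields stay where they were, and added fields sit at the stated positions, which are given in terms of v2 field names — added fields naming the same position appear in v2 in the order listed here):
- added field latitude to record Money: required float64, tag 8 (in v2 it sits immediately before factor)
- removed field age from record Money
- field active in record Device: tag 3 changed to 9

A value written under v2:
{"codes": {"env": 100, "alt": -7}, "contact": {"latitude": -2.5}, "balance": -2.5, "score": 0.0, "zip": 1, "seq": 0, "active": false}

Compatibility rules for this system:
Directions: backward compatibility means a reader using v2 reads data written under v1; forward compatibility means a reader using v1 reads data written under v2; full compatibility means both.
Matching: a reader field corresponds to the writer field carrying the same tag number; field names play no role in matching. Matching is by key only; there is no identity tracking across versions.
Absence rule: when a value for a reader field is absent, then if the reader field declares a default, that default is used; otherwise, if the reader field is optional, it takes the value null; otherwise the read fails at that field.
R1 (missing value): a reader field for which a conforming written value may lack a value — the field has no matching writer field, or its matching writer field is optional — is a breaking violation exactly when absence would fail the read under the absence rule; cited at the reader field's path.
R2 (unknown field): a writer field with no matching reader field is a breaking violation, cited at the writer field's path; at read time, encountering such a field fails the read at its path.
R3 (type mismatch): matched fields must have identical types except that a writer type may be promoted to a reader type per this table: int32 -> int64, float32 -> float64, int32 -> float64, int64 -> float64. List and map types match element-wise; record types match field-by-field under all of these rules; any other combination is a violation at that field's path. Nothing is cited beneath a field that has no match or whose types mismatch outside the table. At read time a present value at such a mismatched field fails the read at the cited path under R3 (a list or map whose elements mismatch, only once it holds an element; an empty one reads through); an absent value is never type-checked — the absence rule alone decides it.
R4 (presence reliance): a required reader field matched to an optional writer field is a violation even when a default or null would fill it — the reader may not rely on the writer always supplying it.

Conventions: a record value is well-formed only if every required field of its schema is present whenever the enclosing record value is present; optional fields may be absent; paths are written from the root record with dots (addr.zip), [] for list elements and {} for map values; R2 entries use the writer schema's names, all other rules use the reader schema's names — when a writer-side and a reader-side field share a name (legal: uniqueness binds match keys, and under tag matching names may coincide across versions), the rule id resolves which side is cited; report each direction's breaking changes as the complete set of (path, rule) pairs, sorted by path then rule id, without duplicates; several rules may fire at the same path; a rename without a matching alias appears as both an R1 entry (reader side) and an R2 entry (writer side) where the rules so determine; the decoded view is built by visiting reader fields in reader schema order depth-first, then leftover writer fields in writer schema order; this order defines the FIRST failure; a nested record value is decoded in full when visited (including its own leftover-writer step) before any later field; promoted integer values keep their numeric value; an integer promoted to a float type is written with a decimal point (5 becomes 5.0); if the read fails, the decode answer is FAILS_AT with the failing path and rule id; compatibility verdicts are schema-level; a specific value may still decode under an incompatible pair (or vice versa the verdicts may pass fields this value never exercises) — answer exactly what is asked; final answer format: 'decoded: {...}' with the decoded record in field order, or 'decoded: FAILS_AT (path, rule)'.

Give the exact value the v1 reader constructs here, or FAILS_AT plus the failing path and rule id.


in Device below, arrows point writer -> reader
decoding the Device value with the v1 reader:
  codes := {"env": 100, "alt": -7}
  contact.factor := null (not supplied -> null)
  read fails at contact.age under R1 (no fill)
  => FAILS_AT (contact.age, R1)
ruling out the remaining Device differences:
  added field latitude to record Money: required float64, tag 8 (in v2 it sits immediately before factor) -> matters for Device compatibility verdicts, not for this value's decode
  field active in record Device: tag 3 changed to 9 -> matters for Device compatibility verdicts, not for this value's decode

decoded: FAILS_AT (contact.age, R1)


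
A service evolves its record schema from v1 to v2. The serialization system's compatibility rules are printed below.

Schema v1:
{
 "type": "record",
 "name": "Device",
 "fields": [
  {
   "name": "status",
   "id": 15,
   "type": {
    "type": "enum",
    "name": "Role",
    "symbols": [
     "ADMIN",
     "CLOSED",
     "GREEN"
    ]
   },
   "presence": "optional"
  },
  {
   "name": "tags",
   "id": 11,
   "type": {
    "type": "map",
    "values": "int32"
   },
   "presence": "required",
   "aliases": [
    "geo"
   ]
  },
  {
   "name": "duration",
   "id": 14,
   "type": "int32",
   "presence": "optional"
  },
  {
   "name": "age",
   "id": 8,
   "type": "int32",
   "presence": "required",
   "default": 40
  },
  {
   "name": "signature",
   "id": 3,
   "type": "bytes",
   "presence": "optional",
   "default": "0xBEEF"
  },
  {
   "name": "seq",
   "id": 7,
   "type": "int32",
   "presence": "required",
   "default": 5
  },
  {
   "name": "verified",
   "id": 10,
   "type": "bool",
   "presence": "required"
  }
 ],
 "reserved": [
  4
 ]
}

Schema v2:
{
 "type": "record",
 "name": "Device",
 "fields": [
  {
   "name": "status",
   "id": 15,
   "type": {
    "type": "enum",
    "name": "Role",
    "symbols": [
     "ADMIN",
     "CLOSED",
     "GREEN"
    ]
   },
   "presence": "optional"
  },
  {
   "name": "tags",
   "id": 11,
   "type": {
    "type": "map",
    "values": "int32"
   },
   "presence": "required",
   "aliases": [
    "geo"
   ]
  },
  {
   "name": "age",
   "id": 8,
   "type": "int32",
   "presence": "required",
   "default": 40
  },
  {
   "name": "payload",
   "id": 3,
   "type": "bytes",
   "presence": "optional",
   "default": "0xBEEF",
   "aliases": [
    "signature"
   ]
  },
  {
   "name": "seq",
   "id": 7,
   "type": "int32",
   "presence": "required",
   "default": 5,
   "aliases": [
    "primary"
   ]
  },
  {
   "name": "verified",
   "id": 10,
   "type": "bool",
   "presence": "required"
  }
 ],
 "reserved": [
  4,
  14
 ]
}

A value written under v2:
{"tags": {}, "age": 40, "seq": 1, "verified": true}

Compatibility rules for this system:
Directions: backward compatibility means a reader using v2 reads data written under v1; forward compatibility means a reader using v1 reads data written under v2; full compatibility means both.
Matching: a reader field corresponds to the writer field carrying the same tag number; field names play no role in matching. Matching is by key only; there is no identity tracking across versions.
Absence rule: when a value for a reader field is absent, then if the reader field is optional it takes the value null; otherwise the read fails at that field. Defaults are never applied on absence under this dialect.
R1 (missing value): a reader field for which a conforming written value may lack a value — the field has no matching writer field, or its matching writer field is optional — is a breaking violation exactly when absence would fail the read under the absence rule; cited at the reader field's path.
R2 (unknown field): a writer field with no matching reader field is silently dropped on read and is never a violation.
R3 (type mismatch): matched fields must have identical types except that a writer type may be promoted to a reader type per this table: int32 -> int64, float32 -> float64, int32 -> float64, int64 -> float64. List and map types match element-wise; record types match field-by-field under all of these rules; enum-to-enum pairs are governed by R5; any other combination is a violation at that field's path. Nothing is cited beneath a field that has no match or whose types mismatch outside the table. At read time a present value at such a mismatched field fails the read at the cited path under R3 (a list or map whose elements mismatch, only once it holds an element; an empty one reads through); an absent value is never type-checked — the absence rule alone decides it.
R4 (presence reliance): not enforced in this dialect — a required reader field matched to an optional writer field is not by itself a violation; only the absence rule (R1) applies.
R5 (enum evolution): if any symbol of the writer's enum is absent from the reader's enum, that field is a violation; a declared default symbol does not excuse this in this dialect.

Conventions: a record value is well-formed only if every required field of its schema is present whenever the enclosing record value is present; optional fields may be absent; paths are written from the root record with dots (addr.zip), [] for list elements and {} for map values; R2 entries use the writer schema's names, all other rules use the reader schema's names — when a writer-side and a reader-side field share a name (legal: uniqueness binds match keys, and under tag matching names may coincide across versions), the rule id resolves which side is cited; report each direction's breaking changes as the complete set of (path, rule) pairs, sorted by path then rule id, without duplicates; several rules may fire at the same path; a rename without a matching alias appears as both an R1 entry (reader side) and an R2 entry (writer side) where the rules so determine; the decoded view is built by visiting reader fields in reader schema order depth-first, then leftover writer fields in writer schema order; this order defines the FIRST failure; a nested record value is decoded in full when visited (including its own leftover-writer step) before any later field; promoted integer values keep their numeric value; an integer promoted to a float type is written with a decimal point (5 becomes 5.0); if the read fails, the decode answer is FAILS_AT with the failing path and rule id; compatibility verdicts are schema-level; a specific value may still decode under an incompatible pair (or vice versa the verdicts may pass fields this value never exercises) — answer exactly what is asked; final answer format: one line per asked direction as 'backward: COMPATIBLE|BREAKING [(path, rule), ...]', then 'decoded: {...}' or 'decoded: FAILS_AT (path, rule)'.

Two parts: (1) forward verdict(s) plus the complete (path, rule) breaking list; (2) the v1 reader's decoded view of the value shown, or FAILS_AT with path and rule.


in Device below, arrows point writer -> reader
forward analysis of Device with v1 as reader and v2 as writer:
  status <- status (Role -> Role, writer optional)
  tags <- tags (map<string, int32> -> map<string, int32>, writer required)
  duration: no writer match
  age <- age (int32 -> int32, writer required)
  signature <- payload (bytes -> bytes, writer optional)
  seq <- seq (int32 -> int32, writer required)
  verified <- verified (bool -> bool, writer required)
  => forward: COMPATIBLE
decode (reader v1):
  status := null (not supplied -> null)
  tags := {}
  duration := null (not supplied -> null)
  age := 40
  signature := null (not supplied -> null)
  seq := 1
  verified := true
  => decoded: {"status": null, "tags": {}, "duration": null, "age": 40, "signature": null, "seq": 1, "verified": true}
checking off the Device differences that do not matter here:
  removed field duration from record Device (its key 14 joins the reserved list) -> triggers nothing under Device's printed rules — same verdict
  renamed field signature to payload in record Device (alias signature declared on the renamed field) -> triggers nothing under Device's printed rules — same verdict

forward: COMPATIBLE []; decoded: {"status": null, "tags": {}, "duration": null, "age": 40, "signature": null, "seq": 1, "verified": true}
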